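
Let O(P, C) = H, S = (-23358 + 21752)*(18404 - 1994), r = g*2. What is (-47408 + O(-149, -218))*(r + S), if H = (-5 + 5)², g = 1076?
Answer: 1249310217664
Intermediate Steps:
r = 2152 (r = 1076*2 = 2152)
S = -26354460 (S = -1606*16410 = -26354460)
H = 0 (H = 0² = 0)
O(P, C) = 0
(-47408 + O(-149, -218))*(r + S) = (-47408 + 0)*(2152 - 26354460) = -47408*(-26352308) = 1249310217664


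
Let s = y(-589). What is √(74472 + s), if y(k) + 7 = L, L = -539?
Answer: 111*√6 ≈ 271.89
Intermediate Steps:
y(k) = -546 (y(k) = -7 - 539 = -546)
s = -546
√(74472 + s) = √(74472 - 546) = √73926 = 111*√6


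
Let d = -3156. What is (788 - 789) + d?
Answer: -3157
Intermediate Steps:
(788 - 789) + d = (788 - 789) - 3156 = -1 - 3156 = -3157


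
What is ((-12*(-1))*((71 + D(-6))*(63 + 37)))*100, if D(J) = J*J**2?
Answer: -17400000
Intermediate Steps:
D(J) = J**3
((-12*(-1))*((71 + D(-6))*(63 + 37)))*100 = ((-12*(-1))*((71 + (-6)**3)*(63 + 37)))*100 = (12*((71 - 216)*100))*100 = (12*(-145*100))*100 = (12*(-14500))*100 = -174000*100 = -17400000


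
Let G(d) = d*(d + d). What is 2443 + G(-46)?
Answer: 6675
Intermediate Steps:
G(d) = 2*d² (G(d) = d*(2*d) = 2*d²)
2443 + G(-46) = 2443 + 2*(-46)² = 2443 + 2*2116 = 2443 + 4232 = 6675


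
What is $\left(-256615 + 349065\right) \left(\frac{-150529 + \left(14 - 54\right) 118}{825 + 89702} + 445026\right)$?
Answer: $\frac{3724506658729850}{90527} \approx 4.1143 \cdot 10^{10}$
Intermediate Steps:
$\left(-256615 + 349065\right) \left(\frac{-150529 + \left(14 - 54\right) 118}{825 + 89702} + 445026\right) = 92450 \left(\frac{-150529 - 4720}{90527} + 445026\right) = 92450 \left(\left(-150529 - 4720\right) \frac{1}{90527} + 445026\right) = 92450 \left(\left(-155249\right) \frac{1}{90527} + 445026\right) = 92450 \left(- \frac{155249}{90527} + 445026\right) = 92450 \cdot \frac{40286713453}{90527} = \frac{3724506658729850}{90527}$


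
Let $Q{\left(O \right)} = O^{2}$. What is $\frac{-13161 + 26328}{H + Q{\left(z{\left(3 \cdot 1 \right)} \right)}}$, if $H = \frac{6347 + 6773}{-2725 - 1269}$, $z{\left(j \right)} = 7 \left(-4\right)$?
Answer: $\frac{2921611}{173232} \approx 16.865$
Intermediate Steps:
$z{\left(j \right)} = -28$
$H = - \frac{6560}{1997}$ ($H = \frac{13120}{-3994} = 13120 \left(- \frac{1}{3994}\right) = - \frac{6560}{1997} \approx -3.2849$)
$\frac{-13161 + 26328}{H + Q{\left(z{\left(3 \cdot 1 \right)} \right)}} = \frac{-13161 + 26328}{- \frac{6560}{1997} + \left(-28\right)^{2}} = \frac{13167}{- \frac{6560}{1997} + 784} = \frac{13167}{\frac{1559088}{1997}} = 13167 \cdot \frac{1997}{1559088} = \frac{2921611}{173232}$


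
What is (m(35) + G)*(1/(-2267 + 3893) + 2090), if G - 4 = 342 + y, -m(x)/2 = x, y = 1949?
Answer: 7561308725/1626 ≈ 4.6502e+6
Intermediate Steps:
m(x) = -2*x
G = 2295 (G = 4 + (342 + 1949) = 4 + 2291 = 2295)
(m(35) + G)*(1/(-2267 + 3893) + 2090) = (-2*35 + 2295)*(1/(-2267 + 3893) + 2090) = (-70 + 2295)*(1/1626 + 2090) = 2225*(1/1626 + 2090) = 2225*(3398341/1626) = 7561308725/1626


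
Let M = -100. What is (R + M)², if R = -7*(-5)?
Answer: 4225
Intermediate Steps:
R = 35
(R + M)² = (35 - 100)² = (-65)² = 4225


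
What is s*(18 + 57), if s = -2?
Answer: -150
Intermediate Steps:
s*(18 + 57) = -2*(18 + 57) = -2*75 = -150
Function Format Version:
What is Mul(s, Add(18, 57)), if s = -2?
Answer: -150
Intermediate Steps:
Mul(s, Add(18, 57)) = Mul(-2, Add(18, 57)) = Mul(-2, 75) = -150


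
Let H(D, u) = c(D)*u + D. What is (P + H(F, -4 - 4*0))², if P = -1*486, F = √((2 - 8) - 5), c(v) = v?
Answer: 236097 + 2916*I*√11 ≈ 2.361e+5 + 9671.3*I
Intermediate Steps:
F = I*√11 (F = √(-6 - 5) = √(-11) = I*√11 ≈ 3.3166*I)
H(D, u) = D + D*u (H(D, u) = D*u + D = D + D*u)
P = -486
(P + H(F, -4 - 4*0))² = (-486 + (I*√11)*(1 + (-4 - 4*0)))² = (-486 + (I*√11)*(1 + (-4 + 0)))² = (-486 + (I*√11)*(1 - 4))² = (-486 + (I*√11)*(-3))² = (-486 - 3*I*√11)²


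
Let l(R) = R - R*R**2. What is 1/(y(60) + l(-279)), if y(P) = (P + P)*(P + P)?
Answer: 1/21731760 ≈ 4.6016e-8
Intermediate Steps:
y(P) = 4*P**2 (y(P) = (2*P)*(2*P) = 4*P**2)
l(R) = R - R**3
1/(y(60) + l(-279)) = 1/(4*60**2 + (-279 - 1*(-279)**3)) = 1/(4*3600 + (-279 - 1*(-21717639))) = 1/(14400 + (-279 + 21717639)) = 1/(14400 + 21717360) = 1/21731760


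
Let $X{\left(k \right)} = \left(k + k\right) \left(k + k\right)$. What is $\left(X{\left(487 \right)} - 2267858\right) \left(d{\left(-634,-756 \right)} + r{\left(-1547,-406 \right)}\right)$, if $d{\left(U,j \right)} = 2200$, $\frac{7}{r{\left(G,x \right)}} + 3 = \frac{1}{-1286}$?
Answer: $- \frac{11187716067236}{3859} \approx -2.8991 \cdot 10^{9}$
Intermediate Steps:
$X{\left(k \right)} = 4 k^{2}$ ($X{\left(k \right)} = 2 k 2 k = 4 k^{2}$)
$r{\left(G,x \right)} = - \frac{9002}{3859}$ ($r{\left(G,x \right)} = \frac{7}{-3 + \frac{1}{-1286}} = \frac{7}{-3 - \frac{1}{1286}} = \frac{7}{- \frac{3859}{1286}} = 7 \left(- \frac{1286}{3859}\right) = - \frac{9002}{3859}$)
$\left(X{\left(487 \right)} - 2267858\right) \left(d{\left(-634,-756 \right)} + r{\left(-1547,-406 \right)}\right) = \left(4 \cdot 487^{2} - 2267858\right) \left(2200 - \frac{9002}{3859}\right) = \left(4 \cdot 237169 - 2267858\right) \frac{8480798}{3859} = \left(948676 - 2267858\right) \frac{8480798}{3859} = \left(-1319182\right) \frac{8480798}{3859} = - \frac{11187716067236}{3859}$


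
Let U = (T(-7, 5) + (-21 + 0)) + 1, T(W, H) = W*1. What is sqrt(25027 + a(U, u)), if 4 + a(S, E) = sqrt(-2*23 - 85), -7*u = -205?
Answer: sqrt(25023 + I*sqrt(131)) ≈ 158.19 + 0.0362*I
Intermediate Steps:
T(W, H) = W
u = 205/7 (u = -1/7*(-205) = 205/7 ≈ 29.286)
U = -27 (U = (-7 + (-21 + 0)) + 1 = (-7 - 21) + 1 = -28 + 1 = -27)
a(S, E) = -4 + I*sqrt(131) (a(S, E) = -4 + sqrt(-2*23 - 85) = -4 + sqrt(-46 - 85) = -4 + sqrt(-131) = -4 + I*sqrt(131))
sqrt(25027 + a(U, u)) = sqrt(25027 + (-4 + I*sqrt(131))) = sqrt(25023 + I*sqrt(131))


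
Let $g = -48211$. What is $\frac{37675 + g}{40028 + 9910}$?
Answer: $- \frac{1756}{8323} \approx -0.21098$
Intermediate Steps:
$\frac{37675 + g}{40028 + 9910} = \frac{37675 - 48211}{40028 + 9910} = - \frac{10536}{49938} = \left(-10536\right) \frac{1}{49938} = - \frac{1756}{8323}$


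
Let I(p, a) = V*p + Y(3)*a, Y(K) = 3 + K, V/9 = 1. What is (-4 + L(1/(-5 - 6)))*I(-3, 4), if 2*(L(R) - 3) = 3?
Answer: -3/2 ≈ -1.5000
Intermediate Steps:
V = 9 (V = 9*1 = 9)
L(R) = 9/2 (L(R) = 3 + (½)*3 = 3 + 3/2 = 9/2)
I(p, a) = 6*a + 9*p (I(p, a) = 9*p + (3 + 3)*a = 9*p + 6*a = 6*a + 9*p)
(-4 + L(1/(-5 - 6)))*I(-3, 4) = (-4 + 9/2)*(6*4 + 9*(-3)) = (24 - 27)/2 = (½)*(-3) = -3/2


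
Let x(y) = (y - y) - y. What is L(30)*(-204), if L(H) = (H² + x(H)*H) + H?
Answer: -6120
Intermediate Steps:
x(y) = -y (x(y) = 0 - y = -y)
L(H) = H (L(H) = (H² + (-H)*H) + H = (H² - H²) + H = 0 + H = H)
L(30)*(-204) = 30*(-204) = -6120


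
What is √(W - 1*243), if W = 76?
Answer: I*√167 ≈ 12.923*I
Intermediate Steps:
√(W - 1*243) = √(76 - 1*243) = √(76 - 243) = √(-167) = I*√167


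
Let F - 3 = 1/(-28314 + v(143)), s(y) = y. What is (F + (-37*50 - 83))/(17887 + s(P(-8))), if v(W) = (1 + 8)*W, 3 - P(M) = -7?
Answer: -52162111/483702219 ≈ -0.10784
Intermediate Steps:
P(M) = 10 (P(M) = 3 - 1*(-7) = 3 + 7 = 10)
v(W) = 9*W
F = 81080/27027 (F = 3 + 1/(-28314 + 9*143) = 3 + 1/(-28314 + 1287) = 3 + 1/(-27027) = 3 - 1/27027 = 81080/27027 ≈ 3.0000)
(F + (-37*50 - 83))/(17887 + s(P(-8))) = (81080/27027 + (-37*50 - 83))/(17887 + 10) = (81080/27027 + (-1850 - 83))/17897 = (81080/27027 - 1933)*(1/17897) = -52162111/27027*1/17897 = -52162111/483702219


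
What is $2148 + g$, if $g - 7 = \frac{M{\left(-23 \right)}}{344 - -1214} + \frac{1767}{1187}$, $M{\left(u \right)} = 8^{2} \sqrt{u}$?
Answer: $\frac{2559752}{1187} + \frac{32 i \sqrt{23}}{779} \approx 2156.5 + 0.197 i$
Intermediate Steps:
$M{\left(u \right)} = 64 \sqrt{u}$
$g = \frac{10076}{1187} + \frac{32 i \sqrt{23}}{779}$ ($g = 7 + \left(\frac{64 \sqrt{-23}}{344 - -1214} + \frac{1767}{1187}\right) = 7 + \left(\frac{64 i \sqrt{23}}{344 + 1214} + 1767 \cdot \frac{1}{1187}\right) = 7 + \left(\frac{64 i \sqrt{23}}{1558} + \frac{1767}{1187}\right) = 7 + \left(64 i \sqrt{23} \cdot \frac{1}{1558} + \frac{1767}{1187}\right) = 7 + \left(\frac{32 i \sqrt{23}}{779} + \frac{1767}{1187}\right) = 7 + \left(\frac{1767}{1187} + \frac{32 i \sqrt{23}}{779}\right) = \frac{10076}{1187} + \frac{32 i \sqrt{23}}{779} \approx 8.4886 + 0.197 i$)
$2148 + g = 2148 + \left(\frac{10076}{1187} + \frac{32 i \sqrt{23}}{779}\right) = \frac{2559752}{1187} + \frac{32 i \sqrt{23}}{779}$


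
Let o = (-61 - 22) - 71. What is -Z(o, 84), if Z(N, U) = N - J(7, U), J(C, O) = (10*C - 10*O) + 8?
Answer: -608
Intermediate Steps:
J(C, O) = 8 - 10*O + 10*C (J(C, O) = (-10*O + 10*C) + 8 = 8 - 10*O + 10*C)
o = -154 (o = -83 - 71 = -154)
Z(N, U) = -78 + N + 10*U (Z(N, U) = N - (8 - 10*U + 10*7) = N - (8 - 10*U + 70) = N - (78 - 10*U) = N + (-78 + 10*U) = -78 + N + 10*U)
-Z(o, 84) = -(-78 - 154 + 10*84) = -(-78 - 154 + 840) = -1*608 = -608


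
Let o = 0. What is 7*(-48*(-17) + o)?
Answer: 5712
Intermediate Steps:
7*(-48*(-17) + o) = 7*(-48*(-17) + 0) = 7*(816 + 0) = 7*816 = 5712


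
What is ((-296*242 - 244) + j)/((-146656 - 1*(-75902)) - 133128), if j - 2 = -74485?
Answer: 146359/203882 ≈ 0.71786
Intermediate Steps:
j = -74483 (j = 2 - 74485 = -74483)
((-296*242 - 244) + j)/((-146656 - 1*(-75902)) - 133128) = ((-296*242 - 244) - 74483)/((-146656 - 1*(-75902)) - 133128) = ((-71632 - 244) - 74483)/((-146656 + 75902) - 133128) = (-71876 - 74483)/(-70754 - 133128) = -146359/(-203882) = -146359*(-1/203882) = 146359/203882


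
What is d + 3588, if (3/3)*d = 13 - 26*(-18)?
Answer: 4069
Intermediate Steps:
d = 481 (d = 13 - 26*(-18) = 13 + 468 = 481)
d + 3588 = 481 + 3588 = 4069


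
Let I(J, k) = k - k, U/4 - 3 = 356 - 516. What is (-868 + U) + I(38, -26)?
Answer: -1496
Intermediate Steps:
U = -628 (U = 12 + 4*(356 - 516) = 12 + 4*(-160) = 12 - 640 = -628)
I(J, k) = 0
(-868 + U) + I(38, -26) = (-868 - 628) + 0 = -1496 + 0 = -1496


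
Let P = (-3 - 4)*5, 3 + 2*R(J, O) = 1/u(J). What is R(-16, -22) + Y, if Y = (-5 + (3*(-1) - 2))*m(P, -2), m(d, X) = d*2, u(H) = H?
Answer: 22351/32 ≈ 698.47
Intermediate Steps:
R(J, O) = -3/2 + 1/(2*J)
P = -35 (P = -7*5 = -35)
m(d, X) = 2*d
Y = 700 (Y = (-5 + (3*(-1) - 2))*(2*(-35)) = (-5 + (-3 - 2))*(-70) = (-5 - 5)*(-70) = -10*(-70) = 700)
R(-16, -22) + Y = (½)*(1 - 3*(-16))/(-16) + 700 = (½)*(-1/16)*(1 + 48) + 700 = (½)*(-1/16)*49 + 700 = -49/32 + 700 = 22351/32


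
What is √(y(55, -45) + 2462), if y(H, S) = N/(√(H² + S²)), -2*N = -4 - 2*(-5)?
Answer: √(2511486200 - 3030*√202)/1010 ≈ 49.618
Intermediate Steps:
N = -3 (N = -(-4 - 2*(-5))/2 = -(-4 + 10)/2 = -½*6 = -3)
y(H, S) = -3/√(H² + S²)
√(y(55, -45) + 2462) = √(-3/√(55² + (-45)²) + 2462) = √(-3/√(3025 + 2025) + 2462) = √(-3*√202/1010 + 2462) = √(2462 - 3*√202/1010)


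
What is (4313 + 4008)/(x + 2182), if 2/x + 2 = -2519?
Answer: 20977241/5500820 ≈ 3.8135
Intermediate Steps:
x = -2/2521 (x = 2/(-2 - 2519) = 2/(-2521) = 2*(-1/2521) = -2/2521 ≈ -0.00079334)
(4313 + 4008)/(x + 2182) = (4313 + 4008)/(-2/2521 + 2182) = 8321/(5500820/2521) = 8321*(2521/5500820) = 20977241/5500820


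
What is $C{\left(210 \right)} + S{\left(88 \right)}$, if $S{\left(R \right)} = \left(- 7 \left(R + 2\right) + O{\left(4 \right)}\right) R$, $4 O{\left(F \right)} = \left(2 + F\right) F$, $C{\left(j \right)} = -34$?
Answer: $-54946$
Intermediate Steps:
$O{\left(F \right)} = \frac{F \left(2 + F\right)}{4}$ ($O{\left(F \right)} = \frac{\left(2 + F\right) F}{4} = \frac{F \left(2 + F\right)}{4}$)
$S{\left(R \right)} = R \left(-8 - 7 R\right)$ ($S{\left(R \right)} = \left(- 7 \left(R + 2\right) + \frac{1}{4} \cdot 4 \left(2 + 4\right)\right) R = \left(- 7 \left(2 + R\right) + \frac{1}{4} \cdot 4 \cdot 6\right) R = \left(\left(-14 - 7 R\right) + 6\right) R = \left(-8 - 7 R\right) R = R \left(-8 - 7 R\right)$)
$C{\left(210 \right)} + S{\left(88 \right)} = -34 - 88 \left(8 + 7 \cdot 88\right) = -34 - 88 \left(8 + 616\right) = -34 - 88 \cdot 624 = -34 - 54912 = -54946$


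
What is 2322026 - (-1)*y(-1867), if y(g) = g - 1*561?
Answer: 2319598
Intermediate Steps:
y(g) = -561 + g (y(g) = g - 561 = -561 + g)
2322026 - (-1)*y(-1867) = 2322026 - (-1)*(-561 - 1867) = 2322026 - (-1)*(-2428) = 2322026 - 1*2428 = 2322026 - 2428 = 2319598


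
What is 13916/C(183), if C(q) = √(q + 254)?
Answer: 13916*√437/437 ≈ 665.69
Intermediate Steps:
C(q) = √(254 + q)
13916/C(183) = 13916/(√(254 + 183)) = 13916/(√437) = 13916*(√437/437) = 13916*√437/437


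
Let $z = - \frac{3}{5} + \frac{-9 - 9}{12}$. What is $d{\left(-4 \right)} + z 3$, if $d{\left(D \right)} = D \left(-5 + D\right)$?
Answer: $\frac{297}{10} \approx 29.7$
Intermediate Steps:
$z = - \frac{21}{10}$ ($z = \left(-3\right) \frac{1}{5} - \frac{3}{2} = - \frac{3}{5} - \frac{3}{2} = - \frac{21}{10} \approx -2.1$)
$d{\left(-4 \right)} + z 3 = - 4 \left(-5 - 4\right) - \frac{63}{10} = \left(-4\right) \left(-9\right) - \frac{63}{10} = 36 - \frac{63}{10} = \frac{297}{10}$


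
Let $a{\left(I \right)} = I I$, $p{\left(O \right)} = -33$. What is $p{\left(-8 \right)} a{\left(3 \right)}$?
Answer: $-297$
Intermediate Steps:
$a{\left(I \right)} = I^{2}$
$p{\left(-8 \right)} a{\left(3 \right)} = - 33 \cdot 3^{2} = \left(-33\right) 9 = -297$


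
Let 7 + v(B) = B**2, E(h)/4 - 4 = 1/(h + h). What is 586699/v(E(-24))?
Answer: 84484656/35473 ≈ 2381.7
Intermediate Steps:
E(h) = 16 + 2/h (E(h) = 16 + 4/(h + h) = 16 + 4/((2*h)) = 16 + 4*(1/(2*h)) = 16 + 2/h)
v(B) = -7 + B**2
586699/v(E(-24)) = 586699/(-7 + (16 + 2/(-24))**2) = 586699/(-7 + (16 + 2*(-1/24))**2) = 586699/(-7 + (16 - 1/12)**2) = 586699/(-7 + (191/12)**2) = 586699/(-7 + 36481/144) = 586699/(35473/144) = 586699*(144/35473) = 84484656/35473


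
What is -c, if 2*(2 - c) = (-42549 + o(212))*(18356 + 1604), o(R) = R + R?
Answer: -420407502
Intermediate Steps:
o(R) = 2*R
c = 420407502 (c = 2 - (-42549 + 2*212)*(18356 + 1604)/2 = 2 - (-42549 + 424)*19960/2 = 2 - (-42125)*19960/2 = 2 - ½*(-840815000) = 2 + 420407500 = 420407502)
-c = -1*420407502 = -420407502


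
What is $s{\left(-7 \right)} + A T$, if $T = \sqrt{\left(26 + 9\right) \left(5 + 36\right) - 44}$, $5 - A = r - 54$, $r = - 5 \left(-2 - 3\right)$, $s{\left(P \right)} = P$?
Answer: $-7 + 34 \sqrt{1391} \approx 1261.1$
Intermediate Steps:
$r = 25$ ($r = \left(-5\right) \left(-5\right) = 25$)
$A = 34$ ($A = 5 - \left(25 - 54\right) = 5 - -29 = 5 + 29 = 34$)
$T = \sqrt{1391}$ ($T = \sqrt{35 \cdot 41 - 44} = \sqrt{1435 - 44} = \sqrt{1391} \approx 37.296$)
$s{\left(-7 \right)} + A T = -7 + 34 \sqrt{1391}$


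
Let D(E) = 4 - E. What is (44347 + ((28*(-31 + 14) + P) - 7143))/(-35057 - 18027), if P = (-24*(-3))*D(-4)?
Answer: -9326/13271 ≈ -0.70273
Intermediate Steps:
P = 576 (P = (-24*(-3))*(4 - 1*(-4)) = 72*(4 + 4) = 72*8 = 576)
(44347 + ((28*(-31 + 14) + P) - 7143))/(-35057 - 18027) = (44347 + ((28*(-31 + 14) + 576) - 7143))/(-35057 - 18027) = (44347 + ((28*(-17) + 576) - 7143))/(-53084) = (44347 + ((-476 + 576) - 7143))*(-1/53084) = (44347 + (100 - 7143))*(-1/53084) = (44347 - 7043)*(-1/53084) = 37304*(-1/53084) = -9326/13271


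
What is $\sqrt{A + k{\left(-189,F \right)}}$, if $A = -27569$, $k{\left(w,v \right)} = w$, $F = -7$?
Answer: $i \sqrt{27758} \approx 166.61 i$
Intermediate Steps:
$\sqrt{A + k{\left(-189,F \right)}} = \sqrt{-27569 - 189} = \sqrt{-27758} = i \sqrt{27758}$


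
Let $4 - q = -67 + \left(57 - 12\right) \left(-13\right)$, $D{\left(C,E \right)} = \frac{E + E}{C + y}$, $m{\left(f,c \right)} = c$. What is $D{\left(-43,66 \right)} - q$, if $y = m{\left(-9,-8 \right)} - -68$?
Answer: $- \frac{11020}{17} \approx -648.24$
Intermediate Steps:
$y = 60$ ($y = -8 - -68 = -8 + 68 = 60$)
$D{\left(C,E \right)} = \frac{2 E}{60 + C}$ ($D{\left(C,E \right)} = \frac{E + E}{C + 60} = \frac{2 E}{60 + C}$)
$q = 656$ ($q = 4 - \left(-67 + \left(57 - 12\right) \left(-13\right)\right) = 4 - \left(-67 + 45 \left(-13\right)\right) = 4 - \left(-67 - 585\right) = 4 - -652 = 4 + 652 = 656$)
$D{\left(-43,66 \right)} - q = 2 \cdot 66 \frac{1}{60 - 43} - 656 = 2 \cdot 66 \cdot \frac{1}{17} - 656 = \frac{132}{17} - 656 = - \frac{11020}{17}$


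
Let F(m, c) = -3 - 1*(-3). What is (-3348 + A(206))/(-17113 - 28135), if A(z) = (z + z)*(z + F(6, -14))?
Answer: -20381/11312 ≈ -1.8017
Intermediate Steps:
F(m, c) = 0 (F(m, c) = -3 + 3 = 0)
A(z) = 2*z² (A(z) = (z + z)*(z + 0) = (2*z)*z = 2*z²)
(-3348 + A(206))/(-17113 - 28135) = (-3348 + 2*206²)/(-17113 - 28135) = (-3348 + 2*42436)/(-45248) = (-3348 + 84872)*(-1/45248) = 81524*(-1/45248) = -20381/11312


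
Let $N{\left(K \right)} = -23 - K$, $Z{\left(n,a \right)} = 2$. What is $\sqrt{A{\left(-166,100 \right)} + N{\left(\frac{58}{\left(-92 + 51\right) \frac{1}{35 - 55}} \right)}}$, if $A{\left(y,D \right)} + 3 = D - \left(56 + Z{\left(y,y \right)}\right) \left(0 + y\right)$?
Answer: $\frac{\sqrt{16261502}}{41} \approx 98.355$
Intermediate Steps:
$A{\left(y,D \right)} = -3 + D - 58 y$ ($A{\left(y,D \right)} = -3 + \left(D - \left(56 + 2\right) \left(0 + y\right)\right) = -3 + \left(D - 58 y\right) = -3 + D - 58 y$)
$\sqrt{A{\left(-166,100 \right)} + N{\left(\frac{58}{\left(-92 + 51\right) \frac{1}{35 - 55}} \right)}} = \sqrt{\left(-3 + 100 - -9628\right) - \left(23 + \frac{58}{\left(-92 + 51\right) \frac{1}{35 - 55}}\right)} = \sqrt{\left(-3 + 100 + 9628\right) - \left(23 + \frac{58}{\left(-41\right) \frac{1}{-20}}\right)} = \sqrt{9725 - \left(23 + \frac{58}{\left(-41\right) \left(- \frac{1}{20}\right)}\right)} = \sqrt{9725 - \left(23 + \frac{58}{\frac{41}{20}}\right)} = \sqrt{9725 - \left(23 + 58 \cdot \frac{20}{41}\right)} = \sqrt{9725 - \frac{2103}{41}} = \sqrt{\frac{396622}{41}} = \frac{\sqrt{16261502}}{41}$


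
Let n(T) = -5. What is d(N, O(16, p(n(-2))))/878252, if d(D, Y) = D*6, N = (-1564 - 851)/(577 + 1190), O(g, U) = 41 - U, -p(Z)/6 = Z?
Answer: -2415/258645214 ≈ -9.3371e-6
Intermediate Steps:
p(Z) = -6*Z
N = -805/589 (N = -2415/1767 = -2415*1/1767 = -805/589 ≈ -1.3667)
d(D, Y) = 6*D
d(N, O(16, p(n(-2))))/878252 = (6*(-805/589))/878252 = -4830/589*1/878252 = -2415/258645214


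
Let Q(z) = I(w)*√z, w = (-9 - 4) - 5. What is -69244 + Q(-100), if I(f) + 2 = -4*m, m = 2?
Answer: -69244 - 100*I ≈ -69244.0 - 100.0*I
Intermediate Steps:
w = -18 (w = -13 - 5 = -18)
I(f) = -10 (I(f) = -2 - 4*2 = -2 - 8 = -10)
Q(z) = -10*√z
-69244 + Q(-100) = -69244 - 100*I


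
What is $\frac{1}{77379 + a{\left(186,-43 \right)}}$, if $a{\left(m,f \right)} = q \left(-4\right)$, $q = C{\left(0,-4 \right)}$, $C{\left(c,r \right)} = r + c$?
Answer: $\frac{1}{77395} \approx 1.2921 \cdot 10^{-5}$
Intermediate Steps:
$C{\left(c,r \right)} = c + r$
$q = -4$ ($q = 0 - 4 = -4$)
$a{\left(m,f \right)} = 16$ ($a{\left(m,f \right)} = \left(-4\right) \left(-4\right) = 16$)
$\frac{1}{77379 + a{\left(186,-43 \right)}} = \frac{1}{77379 + 16} = \frac{1}{77395}$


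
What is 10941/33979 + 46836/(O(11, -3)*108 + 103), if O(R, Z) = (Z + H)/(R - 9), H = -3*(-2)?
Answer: 1594339809/9004435 ≈ 177.06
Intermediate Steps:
H = 6
O(R, Z) = (6 + Z)/(-9 + R) (O(R, Z) = (Z + 6)/(R - 9) = (6 + Z)/(-9 + R))
10941/33979 + 46836/(O(11, -3)*108 + 103) = 10941/33979 + 46836/(((6 - 3)/(-9 + 11))*108 + 103) = 10941*(1/33979) + 46836/((3/2)*108 + 103) = 10941/33979 + 46836/(((1/2)*3)*108 + 103) = 10941/33979 + 46836/((3/2)*108 + 103) = 10941/33979 + 46836/(162 + 103) = 10941/33979 + 46836/265 = 1594339809/9004435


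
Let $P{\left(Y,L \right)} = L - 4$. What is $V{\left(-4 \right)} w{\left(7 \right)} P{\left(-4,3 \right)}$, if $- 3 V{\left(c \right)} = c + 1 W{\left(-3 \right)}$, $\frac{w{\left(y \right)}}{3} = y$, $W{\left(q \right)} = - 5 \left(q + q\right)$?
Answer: $182$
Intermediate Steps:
$W{\left(q \right)} = - 10 q$ ($W{\left(q \right)} = - 5 \cdot 2 q = - 10 q$)
$P{\left(Y,L \right)} = -4 + L$ ($P{\left(Y,L \right)} = L - 4 = -4 + L$)
$w{\left(y \right)} = 3 y$
$V{\left(c \right)} = -10 - \frac{c}{3}$ ($V{\left(c \right)} = - \frac{c + 1 \left(\left(-10\right) \left(-3\right)\right)}{3} = - \frac{c + 1 \cdot 30}{3} = - \frac{c + 30}{3} = - \frac{30 + c}{3} = -10 - \frac{c}{3}$)
$V{\left(-4 \right)} w{\left(7 \right)} P{\left(-4,3 \right)} = \left(-10 - - \frac{4}{3}\right) 3 \cdot 7 \left(-4 + 3\right) = \left(-10 + \frac{4}{3}\right) 21 \left(-1\right) = \left(- \frac{26}{3}\right) 21 \left(-1\right) = \left(-182\right) \left(-1\right) = 182$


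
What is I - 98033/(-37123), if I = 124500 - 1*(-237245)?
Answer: 13429157668/37123 ≈ 3.6175e+5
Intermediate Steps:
I = 361745 (I = 124500 + 237245 = 361745)
I - 98033/(-37123) = 361745 - 98033/(-37123) = 361745 - 98033*(-1)/37123 = 361745 - 1*(-98033/37123) = 361745 + 98033/37123 = 13429157668/37123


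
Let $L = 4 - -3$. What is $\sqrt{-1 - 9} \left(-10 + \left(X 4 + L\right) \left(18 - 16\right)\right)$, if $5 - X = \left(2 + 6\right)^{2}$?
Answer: $- 468 i \sqrt{10} \approx - 1479.9 i$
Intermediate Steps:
$L = 7$ ($L = 4 + 3 = 7$)
$X = -59$ ($X = 5 - \left(2 + 6\right)^{2} = 5 - 8^{2} = 5 - 64 = -59$)
$\sqrt{-1 - 9} \left(-10 + \left(X 4 + L\right) \left(18 - 16\right)\right) = \sqrt{-1 - 9} \left(-10 + \left(\left(-59\right) 4 + 7\right) \left(18 - 16\right)\right) = \sqrt{-10} \left(-10 + \left(-236 + 7\right) 2\right) = i \sqrt{10} \left(-10 - 458\right) = i \sqrt{10} \left(-468\right) = - 468 i \sqrt{10}$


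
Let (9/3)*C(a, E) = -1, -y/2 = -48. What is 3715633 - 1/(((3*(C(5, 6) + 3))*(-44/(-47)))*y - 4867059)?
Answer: 849832077897020/228717981 ≈ 3.7156e+6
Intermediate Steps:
y = 96 (y = -2*(-48) = 96)
C(a, E) = -1/3 (C(a, E) = (1/3)*(-1) = -1/3)
3715633 - 1/(((3*(C(5, 6) + 3))*(-44/(-47)))*y - 4867059) = 3715633 - 1/(((3*(-1/3 + 3))*(-44/(-47)))*96 - 4867059) = 3715633 - 1/(((3*(8/3))*(-44*(-1/47)))*96 - 4867059) = 3715633 - 1/((8*(44/47))*96 - 4867059) = 3715633 - 1/((352/47)*96 - 4867059) = 3715633 - 1/(33792/47 - 4867059) = 3715633 - 1/(-228717981/47) = 3715633 - 1*(-47/228717981) = 3715633 + 47/228717981 = 849832077897020/228717981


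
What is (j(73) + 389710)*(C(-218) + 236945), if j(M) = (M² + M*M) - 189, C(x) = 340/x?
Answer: 10335357003465/109 ≈ 9.4820e+10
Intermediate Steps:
j(M) = -189 + 2*M² (j(M) = (M² + M²) - 189 = 2*M² - 189 = -189 + 2*M²)
(j(73) + 389710)*(C(-218) + 236945) = ((-189 + 2*73²) + 389710)*(340/(-218) + 236945) = ((-189 + 2*5329) + 389710)*(340*(-1/218) + 236945) = ((-189 + 10658) + 389710)*(-170/109 + 236945) = (10469 + 389710)*(25826835/109) = 400179*(25826835/109) = 10335357003465/109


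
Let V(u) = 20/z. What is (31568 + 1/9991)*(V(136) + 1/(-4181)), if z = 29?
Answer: 26364257757399/1211398759 ≈ 21763.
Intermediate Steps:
V(u) = 20/29
(31568 + 1/9991)*(V(136) + 1/(-4181)) = (31568 + 1/9991)*(20/29 + 1/(-4181)) = (31568 + 1/9991)*(20/29 - 1/4181) = (315395889/9991)*(83591/121249) = 26364257757399/1211398759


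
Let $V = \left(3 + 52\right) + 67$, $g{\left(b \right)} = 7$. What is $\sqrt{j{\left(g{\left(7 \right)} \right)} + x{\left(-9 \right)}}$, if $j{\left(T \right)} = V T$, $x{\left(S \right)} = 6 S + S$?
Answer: $\sqrt{791} \approx 28.125$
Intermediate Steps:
$V = 122$ ($V = 55 + 67 = 122$)
$x{\left(S \right)} = 7 S$
$j{\left(T \right)} = 122 T$
$\sqrt{j{\left(g{\left(7 \right)} \right)} + x{\left(-9 \right)}} = \sqrt{122 \cdot 7 + 7 \left(-9\right)} = \sqrt{854 - 63} = \sqrt{791}$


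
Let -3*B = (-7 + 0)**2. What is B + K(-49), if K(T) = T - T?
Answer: -49/3 ≈ -16.333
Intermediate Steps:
K(T) = 0
B = -49/3 (B = -(-7 + 0)**2/3 = -1/3*(-7)**2 = -1/3*49 = -49/3 ≈ -16.333)
B + K(-49) = -49/3 + 0 = -49/3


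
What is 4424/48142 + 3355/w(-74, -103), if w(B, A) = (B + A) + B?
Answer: -80202993/6041821 ≈ -13.275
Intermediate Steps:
w(B, A) = A + 2*B (w(B, A) = (A + B) + B = A + 2*B)
4424/48142 + 3355/w(-74, -103) = 4424/48142 + 3355/(-103 + 2*(-74)) = 4424*(1/48142) + 3355/(-103 - 148) = 2212/24071 + 3355/(-251) = 2212/24071 + 3355*(-1/251) = 2212/24071 - 3355/251 = -80202993/6041821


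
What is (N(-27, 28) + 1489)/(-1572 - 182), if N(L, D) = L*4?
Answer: -1381/1754 ≈ -0.78734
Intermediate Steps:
N(L, D) = 4*L
(N(-27, 28) + 1489)/(-1572 - 182) = (4*(-27) + 1489)/(-1572 - 182) = (-108 + 1489)/(-1754) = 1381*(-1/1754) = -1381/1754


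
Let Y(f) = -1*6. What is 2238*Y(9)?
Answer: -13428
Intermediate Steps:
Y(f) = -6
2238*Y(9) = 2238*(-6) = -13428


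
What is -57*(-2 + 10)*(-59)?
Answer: 26904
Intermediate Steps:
-57*(-2 + 10)*(-59) = -57*8*(-59) = -456*(-59) = 26904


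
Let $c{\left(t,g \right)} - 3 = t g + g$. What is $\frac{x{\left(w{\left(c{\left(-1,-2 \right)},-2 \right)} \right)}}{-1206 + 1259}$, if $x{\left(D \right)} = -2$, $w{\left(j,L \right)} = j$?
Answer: $- \frac{2}{53} \approx -0.037736$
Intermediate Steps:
$c{\left(t,g \right)} = 3 + g + g t$ ($c{\left(t,g \right)} = 3 + \left(t g + g\right) = 3 + \left(g t + g\right) = 3 + \left(g + g t\right) = 3 + g + g t$)
$\frac{x{\left(w{\left(c{\left(-1,-2 \right)},-2 \right)} \right)}}{-1206 + 1259} = \frac{1}{-1206 + 1259} \left(-2\right) = \frac{1}{53} \left(-2\right) = - \frac{2}{53}$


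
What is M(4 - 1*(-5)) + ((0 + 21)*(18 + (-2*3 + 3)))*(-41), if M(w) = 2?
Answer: -12913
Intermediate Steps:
M(4 - 1*(-5)) + ((0 + 21)*(18 + (-2*3 + 3)))*(-41) = 2 + ((0 + 21)*(18 + (-2*3 + 3)))*(-41) = 2 + (21*(18 + (-6 + 3)))*(-41) = 2 + (21*(18 - 3))*(-41) = 2 + (21*15)*(-41) = 2 + 315*(-41) = 2 - 12915 = -12913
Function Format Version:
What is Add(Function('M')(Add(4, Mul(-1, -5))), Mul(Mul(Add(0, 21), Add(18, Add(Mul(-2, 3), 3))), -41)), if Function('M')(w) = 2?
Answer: -12913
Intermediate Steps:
Add(Function('M')(Add(4, Mul(-1, -5))), Mul(Mul(Add(0, 21), Add(18, Add(Mul(-2, 3), 3))), -41)) = Add(2, Mul(Mul(Add(0, 21), Add(18, Add(Mul(-2, 3), 3))), -41)) = Add(2, Mul(Mul(21, Add(18, Add(-6, 3))), -41)) = Add(2, Mul(Mul(21, Add(18, -3)), -41)) = Add(2, Mul(Mul(21, 15), -41)) = Add(2, Mul(315, -41)) = Add(2, -12915) = -12913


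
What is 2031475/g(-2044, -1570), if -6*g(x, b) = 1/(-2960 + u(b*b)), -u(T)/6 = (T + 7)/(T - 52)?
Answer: 2475264095075825/68468 ≈ 3.6152e+10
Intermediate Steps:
u(T) = -6*(7 + T)/(-52 + T) (u(T) = -6*(T + 7)/(T - 52) = -6*(7 + T)/(-52 + T))
g(x, b) = -1/(6*(-2960 + 6*(-7 - b²)/(-52 + b²))) (g(x, b) = -1/(6*(-2960 + 6*(-7 - b*b)/(-52 + b*b))) = -1/(6*(-2960 + 6*(-7 - b²)/(-52 + b²))))
2031475/g(-2044, -1570) = 2031475/(((-52 + (-1570)²)/(12*(-76939 + 1483*(-1570)²)))) = 2031475/(((-52 + 2464900)/(12*(-76939 + 1483*2464900)))) = 2031475/(((1/12)*2464848/(-76939 + 3655446700))) = 2031475/(((1/12)*2464848/3655369761)) = 2031475/(((1/12)*(1/3655369761)*2464848)) = 2031475/(68468/1218456587) = 2031475*(1218456587/68468) = 2475264095075825/68468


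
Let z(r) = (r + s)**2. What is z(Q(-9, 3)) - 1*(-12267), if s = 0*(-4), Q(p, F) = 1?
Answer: 12268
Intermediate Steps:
s = 0
z(r) = r**2 (z(r) = (r + 0)**2 = r**2)
z(Q(-9, 3)) - 1*(-12267) = 1**2 - 1*(-12267) = 1 + 12267 = 12268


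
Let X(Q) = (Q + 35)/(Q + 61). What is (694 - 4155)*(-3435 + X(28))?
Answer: 1057861572/89 ≈ 1.1886e+7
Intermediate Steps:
X(Q) = (35 + Q)/(61 + Q)
(694 - 4155)*(-3435 + X(28)) = (694 - 4155)*(-3435 + (35 + 28)/(61 + 28)) = -3461*(-3435 + 63/89) = -3461*(-305652/89) = 1057861572/89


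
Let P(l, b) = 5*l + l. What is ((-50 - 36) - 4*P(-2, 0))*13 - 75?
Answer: -569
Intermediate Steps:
P(l, b) = 6*l
((-50 - 36) - 4*P(-2, 0))*13 - 75 = ((-50 - 36) - 24*(-2))*13 - 75 = (-86 - 4*(-12))*13 - 75 = (-86 + 48)*13 - 75 = -38*13 - 75 = -494 - 75 = -569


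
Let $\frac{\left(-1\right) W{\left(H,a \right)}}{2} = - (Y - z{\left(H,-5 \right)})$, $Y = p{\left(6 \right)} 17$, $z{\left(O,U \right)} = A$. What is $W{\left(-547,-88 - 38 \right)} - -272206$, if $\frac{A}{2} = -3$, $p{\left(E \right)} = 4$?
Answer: $272354$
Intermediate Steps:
$A = -6$ ($A = 2 \left(-3\right) = -6$)
$z{\left(O,U \right)} = -6$
$Y = 68$ ($Y = 4 \cdot 17 = 68$)
$W{\left(H,a \right)} = 148$ ($W{\left(H,a \right)} = - 2 \left(- (68 - -6)\right) = - 2 \left(- (68 + 6)\right) = - 2 \left(\left(-1\right) 74\right) = \left(-2\right) \left(-74\right) = 148$)
$W{\left(-547,-88 - 38 \right)} - -272206 = 148 - -272206 = 148 + 272206 = 272354$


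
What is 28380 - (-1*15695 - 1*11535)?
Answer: 55610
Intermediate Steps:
28380 - (-1*15695 - 1*11535) = 28380 - (-15695 - 11535) = 28380 - 1*(-27230) = 28380 + 27230 = 55610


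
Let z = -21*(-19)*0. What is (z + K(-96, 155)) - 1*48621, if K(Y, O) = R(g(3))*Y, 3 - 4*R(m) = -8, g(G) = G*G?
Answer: -48885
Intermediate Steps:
g(G) = G²
R(m) = 11/4 (R(m) = ¾ - ¼*(-8) = ¾ + 2 = 11/4)
K(Y, O) = 11*Y/4
z = 0 (z = 399*0 = 0)
(z + K(-96, 155)) - 1*48621 = (0 + (11/4)*(-96)) - 1*48621 = (0 - 264) - 48621 = -264 - 48621 = -48885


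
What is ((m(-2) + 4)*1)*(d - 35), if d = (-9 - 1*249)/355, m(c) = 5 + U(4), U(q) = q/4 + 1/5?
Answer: -646833/1775 ≈ -364.41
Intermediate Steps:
U(q) = ⅕ + q/4 (U(q) = q*(¼) + 1*(⅕) = q/4 + ⅕ = ⅕ + q/4)
m(c) = 31/5 (m(c) = 5 + (⅕ + (¼)*4) = 5 + (⅕ + 1) = 5 + 6/5 = 31/5)
d = -258/355 (d = (-9 - 249)*(1/355) = -258*1/355 = -258/355 ≈ -0.72676)
((m(-2) + 4)*1)*(d - 35) = ((31/5 + 4)*1)*(-258/355 - 35) = ((51/5)*1)*(-12683/355) = (51/5)*(-12683/355) = -646833/1775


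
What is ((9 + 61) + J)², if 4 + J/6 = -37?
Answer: 30976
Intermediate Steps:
J = -246 (J = -24 + 6*(-37) = -24 - 222 = -246)
((9 + 61) + J)² = ((9 + 61) - 246)² = (70 - 246)² = (-176)² = 30976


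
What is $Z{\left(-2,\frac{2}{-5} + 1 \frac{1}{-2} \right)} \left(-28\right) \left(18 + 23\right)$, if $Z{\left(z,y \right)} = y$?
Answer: $\frac{5166}{5} \approx 1033.2$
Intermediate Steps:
$Z{\left(-2,\frac{2}{-5} + 1 \frac{1}{-2} \right)} \left(-28\right) \left(18 + 23\right) = \left(\frac{2}{-5} + 1 \frac{1}{-2}\right) \left(-28\right) \left(18 + 23\right) = \left(2 \left(- \frac{1}{5}\right) + 1 \left(- \frac{1}{2}\right)\right) \left(-28\right) 41 = \left(- \frac{2}{5} - \frac{1}{2}\right) \left(-28\right) 41 = \left(- \frac{9}{10}\right) \left(-28\right) 41 = \frac{126}{5} \cdot 41 = \frac{5166}{5}$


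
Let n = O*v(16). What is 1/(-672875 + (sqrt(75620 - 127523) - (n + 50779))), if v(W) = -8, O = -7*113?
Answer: -729982/532873772227 - 3*I*sqrt(5767)/532873772227 ≈ -1.3699e-6 - 4.2754e-10*I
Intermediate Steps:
O = -791
n = 6328 (n = -791*(-8) = 6328)
1/(-672875 + (sqrt(75620 - 127523) - (n + 50779))) = 1/(-672875 + (sqrt(75620 - 127523) - (6328 + 50779))) = 1/(-672875 + (sqrt(-51903) - 1*57107)) = 1/(-672875 + (3*I*sqrt(5767) - 57107)) = 1/(-672875 + (-57107 + 3*I*sqrt(5767))) = 1/(-729982 + 3*I*sqrt(5767))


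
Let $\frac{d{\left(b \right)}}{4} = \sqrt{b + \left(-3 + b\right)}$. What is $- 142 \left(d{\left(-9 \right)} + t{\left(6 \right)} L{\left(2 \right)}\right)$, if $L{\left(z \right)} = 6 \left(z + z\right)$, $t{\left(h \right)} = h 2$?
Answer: $-40896 - 568 i \sqrt{21} \approx -40896.0 - 2602.9 i$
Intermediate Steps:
$t{\left(h \right)} = 2 h$
$L{\left(z \right)} = 12 z$ ($L{\left(z \right)} = 6 \cdot 2 z = 12 z$)
$d{\left(b \right)} = 4 \sqrt{-3 + 2 b}$ ($d{\left(b \right)} = 4 \sqrt{b + \left(-3 + b\right)} = 4 \sqrt{-3 + 2 b}$)
$- 142 \left(d{\left(-9 \right)} + t{\left(6 \right)} L{\left(2 \right)}\right) = - 142 \left(4 \sqrt{-3 + 2 \left(-9\right)} + 2 \cdot 6 \cdot 12 \cdot 2\right) = - 142 \left(4 \sqrt{-3 - 18} + 12 \cdot 24\right) = - 142 \left(4 \sqrt{-21} + 288\right) = - 142 \left(4 i \sqrt{21} + 288\right) = - 142 \left(288 + 4 i \sqrt{21}\right) = -40896 - 568 i \sqrt{21}$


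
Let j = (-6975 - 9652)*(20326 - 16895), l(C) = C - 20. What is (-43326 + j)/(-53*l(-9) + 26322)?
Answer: -57090563/27859 ≈ -2049.3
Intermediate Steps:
l(C) = -20 + C
j = -57047237 (j = -16627*3431 = -57047237)
(-43326 + j)/(-53*l(-9) + 26322) = (-43326 - 57047237)/(-53*(-20 - 9) + 26322) = -57090563/(-53*(-29) + 26322) = -57090563/(1537 + 26322) = -57090563/27859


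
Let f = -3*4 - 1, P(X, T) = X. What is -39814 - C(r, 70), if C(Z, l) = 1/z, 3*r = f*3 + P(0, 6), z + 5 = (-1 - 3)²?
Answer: -437955/11 ≈ -39814.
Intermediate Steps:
f = -13 (f = -12 - 1 = -13)
z = 11 (z = -5 + (-1 - 3)² = -5 + (-4)² = -5 + 16 = 11)
r = -13 (r = (-13*3 + 0)/3 = (-39 + 0)/3 = (⅓)*(-39) = -13)
C(Z, l) = 1/11
-39814 - C(r, 70) = -39814 - 1*1/11 = -39814 - 1/11 = -437955/11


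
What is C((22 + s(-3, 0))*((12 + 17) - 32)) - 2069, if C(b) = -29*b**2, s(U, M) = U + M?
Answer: -96290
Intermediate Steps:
s(U, M) = M + U
C((22 + s(-3, 0))*((12 + 17) - 32)) - 2069 = -29*(22 + (0 - 3))**2*((12 + 17) - 32)**2 - 2069 = -29*(22 - 3)**2*(29 - 32)**2 - 2069 = -29*(19*(-3))**2 - 2069 = -29*(-57)**2 - 2069 = -29*3249 - 2069 = -94221 - 2069 = -96290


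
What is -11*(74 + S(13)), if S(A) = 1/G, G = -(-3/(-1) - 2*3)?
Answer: -2453/3 ≈ -817.67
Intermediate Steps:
G = 3 (G = -(-3*(-1) - 6) = -(3 - 6) = -1*(-3) = 3)
S(A) = 1/3
-11*(74 + S(13)) = -11*(74 + 1/3) = -11*223/3 = -2453/3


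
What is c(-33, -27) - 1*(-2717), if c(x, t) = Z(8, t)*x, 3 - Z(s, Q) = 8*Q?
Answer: -4510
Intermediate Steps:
Z(s, Q) = 3 - 8*Q
c(x, t) = x*(3 - 8*t) (c(x, t) = (3 - 8*t)*x = x*(3 - 8*t))
c(-33, -27) - 1*(-2717) = -33*(3 - 8*(-27)) - 1*(-2717) = -33*(3 + 216) + 2717 = -33*219 + 2717 = -7227 + 2717 = -4510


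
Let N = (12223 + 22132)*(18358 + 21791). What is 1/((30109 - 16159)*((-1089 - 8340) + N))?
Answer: 1/19241367050700 ≈ 5.1971e-14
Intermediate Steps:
N = 1379318895 (N = 34355*40149 = 1379318895)
1/((30109 - 16159)*((-1089 - 8340) + N)) = 1/((30109 - 16159)*((-1089 - 8340) + 1379318895)) = 1/(13950*(-9429 + 1379318895)) = (1/13950)/1379309466 = (1/13950)*(1/1379309466) = 1/19241367050700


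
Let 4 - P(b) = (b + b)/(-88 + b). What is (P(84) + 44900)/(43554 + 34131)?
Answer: 14982/25895 ≈ 0.57857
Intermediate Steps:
P(b) = 4 - 2*b/(-88 + b) (P(b) = 4 - (b + b)/(-88 + b) = 4 - 2*b/(-88 + b))
(P(84) + 44900)/(43554 + 34131) = (2*(-176 + 84)/(-88 + 84) + 44900)/(43554 + 34131) = (2*(-92)/(-4) + 44900)/77685 = (2*(-¼)*(-92) + 44900)*(1/77685) = (46 + 44900)*(1/77685) = 44946*(1/77685) = 14982/25895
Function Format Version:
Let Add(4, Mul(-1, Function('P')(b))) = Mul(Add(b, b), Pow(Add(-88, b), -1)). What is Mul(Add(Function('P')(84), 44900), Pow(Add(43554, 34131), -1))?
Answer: Rational(14982, 25895) ≈ 0.57857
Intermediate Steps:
Function('P')(b) = Add(4, Mul(-2, b, Pow(Add(-88, b), -1))) (Function('P')(b) = Add(4, Mul(-1, Mul(Add(b, b), Pow(Add(-88, b), -1)))) = Add(4, Mul(-1, Mul(Mul(2, b), Pow(Add(-88, b), -1)))) = Add(4, Mul(-1, Mul(2, b, Pow(Add(-88, b), -1)))) = Add(4, Mul(-2, b, Pow(Add(-88, b), -1))))
Mul(Add(Function('P')(84), 44900), Pow(Add(43554, 34131), -1)) = Mul(Add(Mul(2, Pow(Add(-88, 84), -1), Add(-176, 84)), 44900), Pow(Add(43554, 34131), -1)) = Mul(Add(Mul(2, Pow(-4, -1), -92), 44900), Pow(77685, -1)) = Mul(Add(Mul(2, Rational(-1, 4), -92), 44900), Rational(1, 77685)) = Mul(Add(46, 44900), Rational(1, 77685)) = Mul(44946, Rational(1, 77685)) = Rational(14982, 25895)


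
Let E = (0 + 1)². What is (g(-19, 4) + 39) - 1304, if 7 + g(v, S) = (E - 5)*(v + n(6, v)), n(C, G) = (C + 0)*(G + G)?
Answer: -284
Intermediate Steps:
n(C, G) = 2*C*G (n(C, G) = C*(2*G) = 2*C*G)
E = 1 (E = 1² = 1)
g(v, S) = -7 - 52*v (g(v, S) = -7 + (1 - 5)*(v + 2*6*v) = -7 - 4*(v + 12*v) = -7 - 52*v)
(g(-19, 4) + 39) - 1304 = ((-7 - 52*(-19)) + 39) - 1304 = ((-7 + 988) + 39) - 1304 = (981 + 39) - 1304 = 1020 - 1304 = -284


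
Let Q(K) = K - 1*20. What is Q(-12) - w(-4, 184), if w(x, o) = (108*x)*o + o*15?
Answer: 76696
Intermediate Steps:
Q(K) = -20 + K (Q(K) = K - 20 = -20 + K)
w(x, o) = 15*o + 108*o*x (w(x, o) = 108*o*x + 15*o = 15*o + 108*o*x)
Q(-12) - w(-4, 184) = (-20 - 12) - 3*184*(5 + 36*(-4)) = -32 - 3*184*(5 - 144) = -32 - 3*184*(-139) = -32 - 1*(-76728) = -32 + 76728 = 76696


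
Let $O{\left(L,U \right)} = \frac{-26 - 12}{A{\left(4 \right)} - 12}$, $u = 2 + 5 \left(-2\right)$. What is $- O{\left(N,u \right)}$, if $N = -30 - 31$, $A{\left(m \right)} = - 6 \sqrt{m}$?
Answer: $- \frac{19}{12} \approx -1.5833$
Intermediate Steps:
$u = -8$ ($u = 2 - 10 = -8$)
$N = -61$ ($N = -30 - 31 = -61$)
$O{\left(L,U \right)} = \frac{19}{12}$ ($O{\left(L,U \right)} = \frac{-26 - 12}{- 6 \sqrt{4} - 12} = - \frac{38}{\left(-6\right) 2 - 12} = - \frac{38}{-12 - 12} = - \frac{38}{-24} = \left(-38\right) \left(- \frac{1}{24}\right) = \frac{19}{12}$)
$- O{\left(N,u \right)} = \left(-1\right) \frac{19}{12} = - \frac{19}{12}$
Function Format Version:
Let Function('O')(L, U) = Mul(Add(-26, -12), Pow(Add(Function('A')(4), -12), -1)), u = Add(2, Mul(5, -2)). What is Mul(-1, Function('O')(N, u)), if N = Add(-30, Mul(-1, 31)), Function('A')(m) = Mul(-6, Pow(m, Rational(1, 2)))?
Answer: Rational(-19, 12) ≈ -1.5833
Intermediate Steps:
u = -8 (u = Add(2, -10) = -8)
N = -61 (N = Add(-30, -31) = -61)
Function('O')(L, U) = Rational(19, 12) (Function('O')(L, U) = Mul(Add(-26, -12), Pow(Add(Mul(-6, Pow(4, Rational(1, 2))), -12), -1)) = Mul(-38, Pow(Add(Mul(-6, 2), -12), -1)) = Mul(-38, Pow(Add(-12, -12), -1)) = Mul(-38, Pow(-24, -1)) = Mul(-38, Rational(-1, 24)) = Rational(19, 12))
Mul(-1, Function('O')(N, u)) = Mul(-1, Rational(19, 12)) = Rational(-19, 12)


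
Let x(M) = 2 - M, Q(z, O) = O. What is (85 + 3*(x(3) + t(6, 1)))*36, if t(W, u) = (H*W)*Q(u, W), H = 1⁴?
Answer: 6840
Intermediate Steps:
H = 1
t(W, u) = W² (t(W, u) = (1*W)*W = W*W = W²)
(85 + 3*(x(3) + t(6, 1)))*36 = (85 + 3*((2 - 1*3) + 6²))*36 = (85 + 3*((2 - 3) + 36))*36 = (85 + 3*(-1 + 36))*36 = (85 + 3*35)*36 = (85 + 105)*36 = 190*36 = 6840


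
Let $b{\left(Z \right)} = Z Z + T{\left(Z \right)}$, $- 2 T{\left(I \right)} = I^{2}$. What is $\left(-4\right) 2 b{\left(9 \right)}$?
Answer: $-324$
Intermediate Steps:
$T{\left(I \right)} = - \frac{I^{2}}{2}$
$b{\left(Z \right)} = \frac{Z^{2}}{2}$ ($b{\left(Z \right)} = Z Z - \frac{Z^{2}}{2} = Z^{2} - \frac{Z^{2}}{2} = \frac{Z^{2}}{2}$)
$\left(-4\right) 2 b{\left(9 \right)} = \left(-4\right) 2 \frac{9^{2}}{2} = - 8 \cdot \frac{1}{2} \cdot 81 = \left(-8\right) \frac{81}{2} = -324$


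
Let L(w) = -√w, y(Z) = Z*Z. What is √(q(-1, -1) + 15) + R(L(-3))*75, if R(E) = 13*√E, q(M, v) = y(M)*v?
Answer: √14 + 975*3^(¼)*√(-I) ≈ 911.08 - 907.34*I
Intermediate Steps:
y(Z) = Z²
q(M, v) = v*M² (q(M, v) = M²*v = v*M²)
√(q(-1, -1) + 15) + R(L(-3))*75 = √(-1*(-1)² + 15) + (13*√(-√(-3)))*75 = √(-1*1 + 15) + (13*√(-I*√3))*75 = √(-1 + 15) + (13*√(-I*√3))*75 = √14 + (13*(3^(¼)*√(-I)))*75 = √14 + (13*3^(¼)*√(-I))*75 = √14 + 975*3^(¼)*√(-I)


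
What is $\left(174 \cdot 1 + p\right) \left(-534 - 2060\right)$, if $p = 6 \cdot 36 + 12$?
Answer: $-1042788$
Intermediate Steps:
$p = 228$ ($p = 216 + 12 = 228$)
$\left(174 \cdot 1 + p\right) \left(-534 - 2060\right) = \left(174 \cdot 1 + 228\right) \left(-534 - 2060\right) = \left(174 + 228\right) \left(-2594\right) = 402 \left(-2594\right) = -1042788$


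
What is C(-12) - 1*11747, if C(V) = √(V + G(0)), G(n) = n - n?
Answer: -11747 + 2*I*√3 ≈ -11747.0 + 3.4641*I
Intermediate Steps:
G(n) = 0
C(V) = √V (C(V) = √(V + 0) = √V)
C(-12) - 1*11747 = √(-12) - 1*11747 = 2*I*√3 - 11747 = -11747 + 2*I*√3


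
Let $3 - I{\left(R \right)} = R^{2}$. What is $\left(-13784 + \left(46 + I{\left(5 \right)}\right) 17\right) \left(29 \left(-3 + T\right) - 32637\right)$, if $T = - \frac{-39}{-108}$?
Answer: $\frac{3940706704}{9} \approx 4.3786 \cdot 10^{8}$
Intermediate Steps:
$I{\left(R \right)} = 3 - R^{2}$
$T = - \frac{13}{36}$ ($T = - \frac{\left(-39\right) \left(-1\right)}{108} = \left(-1\right) \frac{13}{36} = - \frac{13}{36} \approx -0.36111$)
$\left(-13784 + \left(46 + I{\left(5 \right)}\right) 17\right) \left(29 \left(-3 + T\right) - 32637\right) = \left(-13784 + \left(46 + \left(3 - 5^{2}\right)\right) 17\right) \left(29 \left(-3 - \frac{13}{36}\right) - 32637\right) = \left(-13784 + \left(46 + \left(3 - 25\right)\right) 17\right) \left(29 \left(- \frac{121}{36}\right) - 32637\right) = \left(-13784 + \left(46 + \left(3 - 25\right)\right) 17\right) \left(- \frac{3509}{36} - 32637\right) = \left(-13784 + \left(46 - 22\right) 17\right) \left(- \frac{1178441}{36}\right) = \left(-13784 + 24 \cdot 17\right) \left(- \frac{1178441}{36}\right) = \left(-13784 + 408\right) \left(- \frac{1178441}{36}\right) = \left(-13376\right) \left(- \frac{1178441}{36}\right) = \frac{3940706704}{9}$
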